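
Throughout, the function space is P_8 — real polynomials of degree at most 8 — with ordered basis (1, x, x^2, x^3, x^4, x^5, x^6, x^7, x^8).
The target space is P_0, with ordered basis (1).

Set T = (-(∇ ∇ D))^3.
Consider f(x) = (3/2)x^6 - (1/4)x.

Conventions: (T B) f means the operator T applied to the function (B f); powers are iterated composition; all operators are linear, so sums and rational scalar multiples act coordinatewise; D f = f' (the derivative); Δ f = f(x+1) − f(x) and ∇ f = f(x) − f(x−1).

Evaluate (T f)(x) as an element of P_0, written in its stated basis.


the result is g(x) = 0

D f = 9x^5 - 1/4
∇ D f = 45x^4 - 90x^3 + 90x^2 - 45x + 9
∇ ∇ D f = 180x^3 - 540x^2 + 630x - 270
(-(∇ ∇ D)) f = -180x^3 + 540x^2 - 630x + 270
D (-(∇ ∇ D)) f = -540x^2 + 1080x - 630
∇ D (-(∇ ∇ D)) f = -1080x + 1620
∇ ∇ D (-(∇ ∇ D)) f = -1080
(-(∇ ∇ D)) (-(∇ ∇ D)) f = 1080
D (-(∇ ∇ D)) (-(∇ ∇ D)) f = 0
∇ D (-(∇ ∇ D)) (-(∇ ∇ D)) f = 0
∇ ∇ D (-(∇ ∇ D)) (-(∇ ∇ D)) f = 0
(-(∇ ∇ D)) (-(∇ ∇ D)) (-(∇ ∇ D)) f = 0


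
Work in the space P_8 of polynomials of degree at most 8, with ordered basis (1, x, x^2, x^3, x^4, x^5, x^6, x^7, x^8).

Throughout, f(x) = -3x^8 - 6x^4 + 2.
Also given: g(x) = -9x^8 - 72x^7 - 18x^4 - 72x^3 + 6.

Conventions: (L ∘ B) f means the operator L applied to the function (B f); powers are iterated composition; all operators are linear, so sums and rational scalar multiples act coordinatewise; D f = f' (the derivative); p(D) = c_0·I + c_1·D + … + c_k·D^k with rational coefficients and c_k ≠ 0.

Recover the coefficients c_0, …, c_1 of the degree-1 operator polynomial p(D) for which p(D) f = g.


D^0 f = -3x^8 - 6x^4 + 2
D^1 f = -24x^7 - 24x^3
matching coefficients of g against c_0 f + c_1 Df + … from the top degree down determines the c_i
solution: c_0 = 3, c_1 = 3

p(D) = 3·I + 3·D, i.e. c_0 = 3, c_1 = 3


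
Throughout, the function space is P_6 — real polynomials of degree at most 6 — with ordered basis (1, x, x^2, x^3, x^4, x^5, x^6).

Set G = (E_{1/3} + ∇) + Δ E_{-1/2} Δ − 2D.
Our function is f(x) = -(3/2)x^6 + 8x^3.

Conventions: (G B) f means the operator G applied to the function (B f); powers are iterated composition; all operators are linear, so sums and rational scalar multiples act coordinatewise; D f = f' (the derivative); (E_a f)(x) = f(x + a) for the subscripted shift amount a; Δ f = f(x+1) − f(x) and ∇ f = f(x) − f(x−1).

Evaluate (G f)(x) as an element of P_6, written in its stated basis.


E_{1/3} f = -(3/2)x^6 - 3x^5 - (5/2)x^4 + (62/9)x^3 + (139/18)x^2 + (71/27)x + 143/486
∇ f = -9x^5 + (45/2)x^4 - 30x^3 + (93/2)x^2 - 33x + 19/2
(E_{1/3} + ∇) f = -(3/2)x^6 - 12x^5 + 20x^4 - (208/9)x^3 + (488/9)x^2 - (820/27)x + 2380/243
Δ f = -9x^5 - (45/2)x^4 - 30x^3 + (3/2)x^2 + 15x + 13/2
E_{-1/2} Δ f = -9x^5 - (15/2)x^3 + 24x^2 - (9/16)x + 2
Δ E_{-1/2} Δ f = -45x^4 - 90x^3 - (225/2)x^2 - (39/2)x + 111/16
D f = -9x^5 + 24x^2
(-2D) f = 18x^5 - 48x^2
((E_{1/3} + ∇) + Δ E_{-1/2} Δ − 2D) f = -(3/2)x^6 + 6x^5 - 25x^4 - (1018/9)x^3 - (1913/18)x^2 - (2693/54)x + 65053/3888

the image equals g(x) = -(3/2)x^6 + 6x^5 - 25x^4 - (1018/9)x^3 - (1913/18)x^2 - (2693/54)x + 65053/3888


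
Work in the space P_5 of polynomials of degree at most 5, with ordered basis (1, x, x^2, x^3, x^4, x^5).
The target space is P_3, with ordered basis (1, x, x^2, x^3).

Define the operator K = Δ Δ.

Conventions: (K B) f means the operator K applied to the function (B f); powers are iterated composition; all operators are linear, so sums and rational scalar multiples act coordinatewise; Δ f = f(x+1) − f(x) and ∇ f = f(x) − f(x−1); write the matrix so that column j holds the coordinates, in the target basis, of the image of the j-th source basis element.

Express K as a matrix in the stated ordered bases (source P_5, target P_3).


image of 1: 0
image of x: 0
image of x^2: 2
image of x^3: 6x + 6
image of x^4: 12x^2 + 24x + 14
image of x^5: 20x^3 + 60x^2 + 70x + 30
each image's coordinates form column j of the matrix

the matrix is [[0, 0, 2, 6, 14, 30]; [0, 0, 0, 6, 24, 70]; [0, 0, 0, 0, 12, 60]; [0, 0, 0, 0, 0, 20]] (rows listed top to bottom)


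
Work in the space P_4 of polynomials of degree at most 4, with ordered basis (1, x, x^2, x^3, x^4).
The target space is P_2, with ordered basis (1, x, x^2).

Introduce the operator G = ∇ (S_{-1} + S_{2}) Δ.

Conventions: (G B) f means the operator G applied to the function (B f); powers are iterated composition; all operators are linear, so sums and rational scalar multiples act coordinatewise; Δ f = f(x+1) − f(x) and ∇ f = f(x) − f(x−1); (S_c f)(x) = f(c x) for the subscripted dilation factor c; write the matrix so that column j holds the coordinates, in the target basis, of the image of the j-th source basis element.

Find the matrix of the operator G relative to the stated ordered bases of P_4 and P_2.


the matrix is [[0, 0, 2, -12, 2]; [0, 0, 0, 30, -24]; [0, 0, 0, 0, 84]] (rows listed top to bottom)

image of 1: 0
image of x: 0
image of x^2: 2
image of x^3: 30x - 12
image of x^4: 84x^2 - 24x + 2
each image's coordinates form column j of the matrix


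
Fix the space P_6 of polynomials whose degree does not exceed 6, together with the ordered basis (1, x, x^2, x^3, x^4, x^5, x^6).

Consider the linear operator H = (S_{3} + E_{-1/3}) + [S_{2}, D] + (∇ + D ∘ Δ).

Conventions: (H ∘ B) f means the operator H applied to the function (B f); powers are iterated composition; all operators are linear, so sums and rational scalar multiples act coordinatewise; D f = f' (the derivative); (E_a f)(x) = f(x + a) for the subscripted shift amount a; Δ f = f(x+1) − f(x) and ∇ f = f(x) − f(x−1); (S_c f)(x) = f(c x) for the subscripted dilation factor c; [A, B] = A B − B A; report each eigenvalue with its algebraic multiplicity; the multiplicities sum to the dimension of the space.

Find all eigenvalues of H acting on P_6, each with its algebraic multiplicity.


image of 1: 2
image of x: 4x - 1/3
image of x^2: 10x^2 - (8/3)x + 10/9
image of x^3: 28x^3 - 10x^2 + (10/3)x + 107/27
image of x^4: 82x^4 - (88/3)x^3 + (20/3)x^2 + (428/27)x + 244/81
image of x^5: 244x^5 - (230/3)x^4 + (100/9)x^3 + (1070/27)x^2 + (1220/81)x + 1457/243
image of x^6: 730x^6 - 188x^5 + (50/3)x^4 + (2140/27)x^3 + (1220/27)x^2 + (2914/81)x + 3646/729
the matrix is upper triangular; its diagonal is (2, 4, 10, 28, 82, 244, 730)
for a triangular matrix the eigenvalues are the diagonal entries, with algebraic multiplicity their repetition count

λ = 2 (multiplicity 1), λ = 4 (multiplicity 1), λ = 10 (multiplicity 1), λ = 28 (multiplicity 1), λ = 82 (multiplicity 1), λ = 244 (multiplicity 1), λ = 730 (multiplicity 1)


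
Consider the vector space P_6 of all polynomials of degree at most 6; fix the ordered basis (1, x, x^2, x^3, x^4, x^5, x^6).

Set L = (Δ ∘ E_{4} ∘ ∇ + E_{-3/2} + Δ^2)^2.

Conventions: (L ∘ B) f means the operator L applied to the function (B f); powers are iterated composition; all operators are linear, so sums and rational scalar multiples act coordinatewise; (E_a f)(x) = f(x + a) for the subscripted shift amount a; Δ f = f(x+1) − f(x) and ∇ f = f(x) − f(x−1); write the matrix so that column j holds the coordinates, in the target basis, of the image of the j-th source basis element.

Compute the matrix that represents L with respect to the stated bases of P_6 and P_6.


image of 1: 1
image of x: x - 3
image of x^2: x^2 - 6x + 17
image of x^3: x^3 - 9x^2 + 51x - 3
image of x^4: x^4 - 12x^3 + 102x^2 - 12x + 341
image of x^5: x^5 - 15x^4 + 170x^3 - 30x^2 + 1705x + 2817
image of x^6: x^6 - 18x^5 + 255x^4 - 60x^3 + 5115x^2 + 16902x + 92869/2
each image's coordinates form column j of the matrix

the matrix is [[1, -3, 17, -3, 341, 2817, 92869/2]; [0, 1, -6, 51, -12, 1705, 16902]; [0, 0, 1, -9, 102, -30, 5115]; [0, 0, 0, 1, -12, 170, -60]; [0, 0, 0, 0, 1, -15, 255]; [0, 0, 0, 0, 0, 1, -18]; [0, 0, 0, 0, 0, 0, 1]] (rows listed top to bottom)


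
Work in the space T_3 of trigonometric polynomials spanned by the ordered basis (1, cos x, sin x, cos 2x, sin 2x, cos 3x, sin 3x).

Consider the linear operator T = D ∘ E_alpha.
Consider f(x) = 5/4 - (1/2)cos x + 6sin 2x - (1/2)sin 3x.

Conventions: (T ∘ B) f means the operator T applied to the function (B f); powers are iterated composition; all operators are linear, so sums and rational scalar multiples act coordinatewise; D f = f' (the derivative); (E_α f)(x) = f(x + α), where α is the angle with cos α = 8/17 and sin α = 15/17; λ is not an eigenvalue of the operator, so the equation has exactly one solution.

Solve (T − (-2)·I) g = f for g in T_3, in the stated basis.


write g with unknown coordinates in the stated basis and equate coefficients in (T − (-2)·I) g = f
solving from the highest basis element down gives g = 5/8 - (19/50)cos x - (4/25)sin x + (69/14)cos 2x + (3/2)sin 2x - (7332/69809)cos 3x - (11311/139618)sin 3x
check: T g = (13/50)cos x + (8/25)sin x - (69/7)cos 2x + 3sin 2x + (14664/69809)cos 3x - (47187/139618)sin 3x
so T g − (-2)·g = 5/4 - (1/2)cos x + 6sin 2x - (1/2)sin 3x = f ✓

the image equals g(x) = 5/8 - (19/50)cos x - (4/25)sin x + (69/14)cos 2x + (3/2)sin 2x - (7332/69809)cos 3x - (11311/139618)sin 3x


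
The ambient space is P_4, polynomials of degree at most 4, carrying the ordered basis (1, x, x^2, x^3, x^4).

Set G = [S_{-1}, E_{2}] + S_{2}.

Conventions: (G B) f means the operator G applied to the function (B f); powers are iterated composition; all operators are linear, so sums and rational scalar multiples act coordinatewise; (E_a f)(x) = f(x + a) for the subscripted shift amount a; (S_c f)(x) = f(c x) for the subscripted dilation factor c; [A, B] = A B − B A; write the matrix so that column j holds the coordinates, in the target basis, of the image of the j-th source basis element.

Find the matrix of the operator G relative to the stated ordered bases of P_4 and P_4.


image of 1: 1
image of x: 2x + 4
image of x^2: 4x^2 - 8x
image of x^3: 8x^3 + 12x^2 + 16
image of x^4: 16x^4 - 16x^3 - 64x
each image's coordinates form column j of the matrix

the matrix is [[1, 4, 0, 16, 0]; [0, 2, -8, 0, -64]; [0, 0, 4, 12, 0]; [0, 0, 0, 8, -16]; [0, 0, 0, 0, 16]] (rows listed top to bottom)


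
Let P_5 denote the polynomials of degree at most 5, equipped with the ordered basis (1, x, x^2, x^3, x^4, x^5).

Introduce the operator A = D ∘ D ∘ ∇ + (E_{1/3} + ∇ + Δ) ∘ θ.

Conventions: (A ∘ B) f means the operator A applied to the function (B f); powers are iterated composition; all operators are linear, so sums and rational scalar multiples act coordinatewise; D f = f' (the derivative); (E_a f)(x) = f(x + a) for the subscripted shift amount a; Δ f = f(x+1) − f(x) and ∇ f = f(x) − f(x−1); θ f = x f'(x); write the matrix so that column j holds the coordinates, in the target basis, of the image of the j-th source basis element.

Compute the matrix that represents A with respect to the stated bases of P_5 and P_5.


image of 1: 0
image of x: x + 7/3
image of x^2: 2x^2 + (28/3)x + 2/9
image of x^3: 3x^3 + 21x^2 + x + 109/9
image of x^4: 4x^4 + (112/3)x^3 + (8/3)x^2 + (1528/27)x - 968/81
image of x^5: 5x^5 + (175/3)x^4 + (50/9)x^3 + (4370/27)x^2 - (4835/81)x + 7295/243
each image's coordinates form column j of the matrix

the matrix is [[0, 7/3, 2/9, 109/9, -968/81, 7295/243]; [0, 1, 28/3, 1, 1528/27, -4835/81]; [0, 0, 2, 21, 8/3, 4370/27]; [0, 0, 0, 3, 112/3, 50/9]; [0, 0, 0, 0, 4, 175/3]; [0, 0, 0, 0, 0, 5]] (rows listed top to bottom)


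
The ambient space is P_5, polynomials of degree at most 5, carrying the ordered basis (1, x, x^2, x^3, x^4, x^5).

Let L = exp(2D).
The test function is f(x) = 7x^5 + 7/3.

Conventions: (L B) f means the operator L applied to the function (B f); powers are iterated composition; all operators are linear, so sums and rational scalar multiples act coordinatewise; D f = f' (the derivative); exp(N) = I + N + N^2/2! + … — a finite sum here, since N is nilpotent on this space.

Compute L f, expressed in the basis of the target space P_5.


the image equals g(x) = 7x^5 + 70x^4 + 280x^3 + 560x^2 + 560x + 679/3

order-1 term: 70x^4
order-2 term: 280x^3
order-3 term: 560x^2
order-4 term: 560x
order-5 term: 224
the series for exp(2D) f terminates at order 5
exp(2D) f = 7x^5 + 70x^4 + 280x^3 + 560x^2 + 560x + 679/3


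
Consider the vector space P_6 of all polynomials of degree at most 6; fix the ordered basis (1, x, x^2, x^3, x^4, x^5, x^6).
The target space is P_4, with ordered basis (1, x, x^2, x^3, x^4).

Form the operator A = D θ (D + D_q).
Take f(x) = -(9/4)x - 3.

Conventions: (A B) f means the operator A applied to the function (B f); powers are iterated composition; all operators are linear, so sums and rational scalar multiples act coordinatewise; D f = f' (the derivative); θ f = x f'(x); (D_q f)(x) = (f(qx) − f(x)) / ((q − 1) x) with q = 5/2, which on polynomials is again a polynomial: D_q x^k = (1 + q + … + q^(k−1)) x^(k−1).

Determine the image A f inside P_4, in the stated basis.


D f = -9/4
D_q f = -9/4
(D + D_q) f = -9/2
θ (D + D_q) f = 0
D θ (D + D_q) f = 0

g(x) = 0


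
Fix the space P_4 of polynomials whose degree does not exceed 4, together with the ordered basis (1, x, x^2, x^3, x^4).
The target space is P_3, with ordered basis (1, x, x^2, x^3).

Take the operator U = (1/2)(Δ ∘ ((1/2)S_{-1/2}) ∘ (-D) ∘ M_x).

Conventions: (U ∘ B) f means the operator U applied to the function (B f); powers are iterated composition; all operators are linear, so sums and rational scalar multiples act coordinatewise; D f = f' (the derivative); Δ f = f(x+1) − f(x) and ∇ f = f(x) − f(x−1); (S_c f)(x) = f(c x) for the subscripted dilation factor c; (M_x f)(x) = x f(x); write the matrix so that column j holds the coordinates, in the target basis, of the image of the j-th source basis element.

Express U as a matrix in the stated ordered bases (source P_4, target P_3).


the matrix is [[0, 1/4, -3/16, 1/8, -5/64]; [0, 0, -3/8, 3/8, -5/16]; [0, 0, 0, 3/8, -15/32]; [0, 0, 0, 0, -5/16]] (rows listed top to bottom)

image of 1: 0
image of x: 1/4
image of x^2: -(3/8)x - 3/16
image of x^3: (3/8)x^2 + (3/8)x + 1/8
image of x^4: -(5/16)x^3 - (15/32)x^2 - (5/16)x - 5/64
each image's coordinates form column j of the matrix


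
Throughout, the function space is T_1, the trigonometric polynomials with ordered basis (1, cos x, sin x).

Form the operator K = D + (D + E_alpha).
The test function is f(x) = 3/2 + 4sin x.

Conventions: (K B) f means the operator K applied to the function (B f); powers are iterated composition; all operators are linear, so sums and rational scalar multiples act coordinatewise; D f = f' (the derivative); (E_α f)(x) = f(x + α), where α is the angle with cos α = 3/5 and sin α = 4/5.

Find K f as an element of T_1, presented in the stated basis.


D f = 4cos x
D f = 4cos x
E_alpha f = 3/2 + (16/5)cos x + (12/5)sin x
(D + E_alpha) f = 3/2 + (36/5)cos x + (12/5)sin x
(D + (D + E_alpha)) f = 3/2 + (56/5)cos x + (12/5)sin x

g(x) = 3/2 + (56/5)cos x + (12/5)sin x


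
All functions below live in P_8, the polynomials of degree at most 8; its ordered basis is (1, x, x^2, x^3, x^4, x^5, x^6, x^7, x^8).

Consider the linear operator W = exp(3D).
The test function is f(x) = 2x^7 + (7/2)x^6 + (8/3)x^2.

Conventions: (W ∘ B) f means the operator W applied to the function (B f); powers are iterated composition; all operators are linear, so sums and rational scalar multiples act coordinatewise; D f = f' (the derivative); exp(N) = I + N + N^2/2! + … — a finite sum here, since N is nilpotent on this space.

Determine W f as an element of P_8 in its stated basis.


order-1 term: 42x^6 + 63x^5 + 16x
order-2 term: 378x^5 + (945/2)x^4 + 24
order-3 term: 1890x^4 + 1890x^3
order-4 term: 5670x^3 + (8505/2)x^2
order-5 term: 10206x^2 + 5103x
order-6 term: 10206x + 5103/2
order-7 term: 4374
the series for exp(3D) f terminates at order 7
exp(3D) f = 2x^7 + (91/2)x^6 + 441x^5 + (4725/2)x^4 + 7560x^3 + (86767/6)x^2 + 15325x + 13899/2

g(x) = 2x^7 + (91/2)x^6 + 441x^5 + (4725/2)x^4 + 7560x^3 + (86767/6)x^2 + 15325x + 13899/2


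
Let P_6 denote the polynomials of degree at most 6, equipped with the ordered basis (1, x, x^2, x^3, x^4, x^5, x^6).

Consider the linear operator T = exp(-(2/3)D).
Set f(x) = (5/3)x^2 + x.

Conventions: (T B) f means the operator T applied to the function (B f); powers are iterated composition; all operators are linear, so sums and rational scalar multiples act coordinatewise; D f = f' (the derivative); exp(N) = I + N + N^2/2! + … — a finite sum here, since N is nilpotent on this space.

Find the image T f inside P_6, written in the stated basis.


order-1 term: -(20/9)x - 2/3
order-2 term: 20/27
the series for exp(-(2/3)D) f terminates at order 2
exp(-(2/3)D) f = (5/3)x^2 - (11/9)x + 2/27

the image equals g(x) = (5/3)x^2 - (11/9)x + 2/27


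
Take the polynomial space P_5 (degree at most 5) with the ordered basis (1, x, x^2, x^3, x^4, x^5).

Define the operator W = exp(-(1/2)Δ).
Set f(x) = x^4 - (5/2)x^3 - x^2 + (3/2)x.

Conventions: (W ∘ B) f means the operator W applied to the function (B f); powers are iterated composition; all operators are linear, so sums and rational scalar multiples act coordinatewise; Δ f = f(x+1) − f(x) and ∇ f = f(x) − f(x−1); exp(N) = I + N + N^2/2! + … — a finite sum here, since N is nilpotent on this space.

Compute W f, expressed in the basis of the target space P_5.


order-1 term: -2x^3 + (3/4)x^2 + (11/4)x + 1/2
order-2 term: (3/2)x^2 + (9/8)x - 3/8
order-3 term: -(1/2)x - 7/16
order-4 term: 1/16
the series for exp(-(1/2)Δ) f terminates at order 4
exp(-(1/2)Δ) f = x^4 - (9/2)x^3 + (5/4)x^2 + (39/8)x - 1/4

g(x) = x^4 - (9/2)x^3 + (5/4)x^2 + (39/8)x - 1/4


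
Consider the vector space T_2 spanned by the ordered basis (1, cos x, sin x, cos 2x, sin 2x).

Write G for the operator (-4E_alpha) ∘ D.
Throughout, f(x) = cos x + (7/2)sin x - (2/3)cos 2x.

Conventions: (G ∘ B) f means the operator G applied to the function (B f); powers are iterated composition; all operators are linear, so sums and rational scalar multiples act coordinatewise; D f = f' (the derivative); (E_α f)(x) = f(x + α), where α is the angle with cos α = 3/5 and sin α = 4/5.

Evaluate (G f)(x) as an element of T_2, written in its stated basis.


D f = (7/2)cos x - sin x + (4/3)sin 2x
E_alpha D f = (13/10)cos x - (17/5)sin x + (32/25)cos 2x - (28/75)sin 2x
(-4E_alpha) D f = -(26/5)cos x + (68/5)sin x - (128/25)cos 2x + (112/75)sin 2x

the result is g(x) = -(26/5)cos x + (68/5)sin x - (128/25)cos 2x + (112/75)sin 2x


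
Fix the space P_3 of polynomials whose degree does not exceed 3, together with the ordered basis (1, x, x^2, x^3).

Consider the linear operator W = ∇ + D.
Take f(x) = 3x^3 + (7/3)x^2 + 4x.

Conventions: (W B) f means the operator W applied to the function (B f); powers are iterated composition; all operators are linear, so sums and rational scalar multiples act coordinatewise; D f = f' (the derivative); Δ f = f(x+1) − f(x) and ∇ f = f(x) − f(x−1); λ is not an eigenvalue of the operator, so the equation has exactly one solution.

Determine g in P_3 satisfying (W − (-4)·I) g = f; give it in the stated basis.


the image equals g(x) = (3/4)x^3 - (13/24)x^2 + (101/48)x - 11/8

write g with unknown coordinates in the stated basis and equate coefficients in (W − (-4)·I) g = f
solving from the highest basis element down gives g = (3/4)x^3 - (13/24)x^2 + (101/48)x - 11/8
check: W g = (9/2)x^2 - (53/12)x + 11/2
so W g − (-4)·g = 3x^3 + (7/3)x^2 + 4x = f ✓


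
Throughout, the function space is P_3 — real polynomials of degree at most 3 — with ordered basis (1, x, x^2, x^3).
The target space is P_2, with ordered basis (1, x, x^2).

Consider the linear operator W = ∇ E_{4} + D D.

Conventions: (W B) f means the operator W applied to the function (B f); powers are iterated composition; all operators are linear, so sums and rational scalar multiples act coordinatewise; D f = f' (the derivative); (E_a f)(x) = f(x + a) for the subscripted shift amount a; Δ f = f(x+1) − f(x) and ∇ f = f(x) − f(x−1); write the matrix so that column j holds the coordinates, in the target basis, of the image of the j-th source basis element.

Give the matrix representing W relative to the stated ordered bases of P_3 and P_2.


image of 1: 0
image of x: 1
image of x^2: 2x + 9
image of x^3: 3x^2 + 27x + 37
each image's coordinates form column j of the matrix

the matrix is [[0, 1, 9, 37]; [0, 0, 2, 27]; [0, 0, 0, 3]] (rows listed top to bottom)


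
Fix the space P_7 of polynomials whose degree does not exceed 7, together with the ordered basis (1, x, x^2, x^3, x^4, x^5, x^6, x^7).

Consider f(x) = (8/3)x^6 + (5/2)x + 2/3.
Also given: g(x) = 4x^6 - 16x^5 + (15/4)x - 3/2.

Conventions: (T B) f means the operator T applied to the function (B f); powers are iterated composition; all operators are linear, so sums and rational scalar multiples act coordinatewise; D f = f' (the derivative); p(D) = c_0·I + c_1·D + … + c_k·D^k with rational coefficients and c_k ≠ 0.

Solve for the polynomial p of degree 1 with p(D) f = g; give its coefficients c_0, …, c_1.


D^0 f = (8/3)x^6 + (5/2)x + 2/3
D^1 f = 16x^5 + 5/2
matching coefficients of g against c_0 f + c_1 Df + … from the top degree down determines the c_i
solution: c_0 = 3/2, c_1 = -1

p(D) = (3/2)·I − D, i.e. c_0 = 3/2, c_1 = -1


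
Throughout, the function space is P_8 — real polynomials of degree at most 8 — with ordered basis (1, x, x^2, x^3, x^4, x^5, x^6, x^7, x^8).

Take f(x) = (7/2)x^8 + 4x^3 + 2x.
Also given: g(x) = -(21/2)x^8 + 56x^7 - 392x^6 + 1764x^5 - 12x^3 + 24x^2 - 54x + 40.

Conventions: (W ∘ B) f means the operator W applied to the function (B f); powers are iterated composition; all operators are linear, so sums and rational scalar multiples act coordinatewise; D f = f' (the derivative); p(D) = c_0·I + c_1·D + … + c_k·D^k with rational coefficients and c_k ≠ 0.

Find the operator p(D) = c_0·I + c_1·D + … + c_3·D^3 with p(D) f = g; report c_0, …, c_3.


D^0 f = (7/2)x^8 + 4x^3 + 2x
D^1 f = 28x^7 + 12x^2 + 2
D^2 f = 196x^6 + 24x
D^3 f = 1176x^5 + 24
matching coefficients of g against c_0 f + c_1 Df + … from the top degree down determines the c_i
solution: c_0 = -3, c_1 = 2, c_2 = -2, c_3 = 3/2

p(D) = -3·I + 2·D − 2·D^2 + (3/2)·D^3, i.e. c_0 = -3, c_1 = 2, c_2 = -2, c_3 = 3/2


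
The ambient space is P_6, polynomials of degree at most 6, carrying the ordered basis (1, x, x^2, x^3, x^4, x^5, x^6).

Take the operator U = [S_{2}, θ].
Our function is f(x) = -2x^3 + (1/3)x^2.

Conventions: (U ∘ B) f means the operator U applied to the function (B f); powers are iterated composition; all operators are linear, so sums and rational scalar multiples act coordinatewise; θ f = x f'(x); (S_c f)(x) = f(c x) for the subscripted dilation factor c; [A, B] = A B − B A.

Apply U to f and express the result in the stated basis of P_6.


the result is g(x) = 0

θ f = -6x^3 + (2/3)x^2
S_{2} θ f = -48x^3 + (8/3)x^2
S_{2} f = -16x^3 + (4/3)x^2
θ S_{2} f = -48x^3 + (8/3)x^2
[S_{2}, θ] f = 0


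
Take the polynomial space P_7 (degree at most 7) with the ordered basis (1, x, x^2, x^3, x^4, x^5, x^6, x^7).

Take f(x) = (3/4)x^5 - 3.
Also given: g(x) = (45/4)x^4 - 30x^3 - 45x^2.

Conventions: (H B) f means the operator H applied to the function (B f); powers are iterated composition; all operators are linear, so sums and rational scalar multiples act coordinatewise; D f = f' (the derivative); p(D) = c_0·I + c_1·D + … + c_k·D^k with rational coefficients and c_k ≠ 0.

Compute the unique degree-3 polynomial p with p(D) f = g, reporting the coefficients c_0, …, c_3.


D^0 f = (3/4)x^5 - 3
D^1 f = (15/4)x^4
D^2 f = 15x^3
D^3 f = 45x^2
matching coefficients of g against c_0 f + c_1 Df + … from the top degree down determines the c_i
solution: c_0 = 0, c_1 = 3, c_2 = -2, c_3 = -1

c_0 = 0, c_1 = 3, c_2 = -2, c_3 = -1


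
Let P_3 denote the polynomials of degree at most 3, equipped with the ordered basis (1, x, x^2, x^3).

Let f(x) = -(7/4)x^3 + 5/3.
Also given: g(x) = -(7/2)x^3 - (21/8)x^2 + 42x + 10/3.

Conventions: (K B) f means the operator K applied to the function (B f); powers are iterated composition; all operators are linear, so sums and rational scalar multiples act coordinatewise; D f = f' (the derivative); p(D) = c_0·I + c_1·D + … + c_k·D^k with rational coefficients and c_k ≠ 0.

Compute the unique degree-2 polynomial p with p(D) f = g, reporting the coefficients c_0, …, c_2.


D^0 f = -(7/4)x^3 + 5/3
D^1 f = -(21/4)x^2
D^2 f = -(21/2)x
matching coefficients of g against c_0 f + c_1 Df + … from the top degree down determines the c_i
solution: c_0 = 2, c_1 = 1/2, c_2 = -4

p(D) = 2·I + (1/2)·D − 4·D^2, i.e. c_0 = 2, c_1 = 1/2, c_2 = -4


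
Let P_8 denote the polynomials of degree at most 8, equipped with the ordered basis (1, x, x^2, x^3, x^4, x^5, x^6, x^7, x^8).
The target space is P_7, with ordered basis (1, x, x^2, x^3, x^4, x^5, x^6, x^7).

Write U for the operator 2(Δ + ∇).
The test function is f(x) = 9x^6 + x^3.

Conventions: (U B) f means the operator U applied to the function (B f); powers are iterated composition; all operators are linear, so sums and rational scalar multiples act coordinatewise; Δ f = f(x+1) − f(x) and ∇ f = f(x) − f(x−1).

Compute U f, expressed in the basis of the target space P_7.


the image equals g(x) = 216x^5 + 720x^3 + 12x^2 + 216x + 4

Δ f = 54x^5 + 135x^4 + 180x^3 + 138x^2 + 57x + 10
∇ f = 54x^5 - 135x^4 + 180x^3 - 132x^2 + 51x - 8
(Δ + ∇) f = 108x^5 + 360x^3 + 6x^2 + 108x + 2
(2(Δ + ∇)) f = 216x^5 + 720x^3 + 12x^2 + 216x + 4


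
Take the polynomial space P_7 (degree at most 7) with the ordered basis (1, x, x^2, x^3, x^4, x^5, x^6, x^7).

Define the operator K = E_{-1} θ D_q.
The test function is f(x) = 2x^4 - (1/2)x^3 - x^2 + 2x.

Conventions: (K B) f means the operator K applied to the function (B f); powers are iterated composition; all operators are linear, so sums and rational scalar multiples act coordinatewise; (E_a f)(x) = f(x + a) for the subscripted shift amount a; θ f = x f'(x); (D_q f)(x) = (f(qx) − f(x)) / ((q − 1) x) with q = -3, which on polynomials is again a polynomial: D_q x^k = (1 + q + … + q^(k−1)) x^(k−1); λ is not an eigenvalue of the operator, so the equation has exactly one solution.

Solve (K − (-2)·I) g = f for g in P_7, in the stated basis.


g(x) = x^4 + (119/4)x^3 - (1195/4)x^2 + (835/4)x + 121/2

write g with unknown coordinates in the stated basis and equate coefficients in (K − (-2)·I) g = f
solving from the highest basis element down gives g = x^4 + (119/4)x^3 - (1195/4)x^2 + (835/4)x + 121/2
check: K g = -60x^3 + (1193/2)x^2 - (831/2)x - 121
so K g − (-2)·g = 2x^4 - (1/2)x^3 - x^2 + 2x = f ✓


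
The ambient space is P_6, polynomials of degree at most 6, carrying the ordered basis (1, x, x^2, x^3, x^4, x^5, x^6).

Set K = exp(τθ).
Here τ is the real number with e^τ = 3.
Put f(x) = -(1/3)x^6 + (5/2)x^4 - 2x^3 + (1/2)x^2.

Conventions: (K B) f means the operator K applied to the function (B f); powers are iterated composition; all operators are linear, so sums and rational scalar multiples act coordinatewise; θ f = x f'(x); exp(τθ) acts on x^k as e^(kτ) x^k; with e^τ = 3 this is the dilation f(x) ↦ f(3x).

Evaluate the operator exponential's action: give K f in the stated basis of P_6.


exp(τθ) x^k = e^(kτ) x^k; with e^τ = 3 this sends x^k to 3^k x^k
x^2 ↦ 9 x^2
x^3 ↦ 27 x^3
x^4 ↦ 81 x^4
x^6 ↦ 729 x^6
applying this coordinatewise to f: exp(τθ) f = -243x^6 + (405/2)x^4 - 54x^3 + (9/2)x^2

the image equals g(x) = -243x^6 + (405/2)x^4 - 54x^3 + (9/2)x^2


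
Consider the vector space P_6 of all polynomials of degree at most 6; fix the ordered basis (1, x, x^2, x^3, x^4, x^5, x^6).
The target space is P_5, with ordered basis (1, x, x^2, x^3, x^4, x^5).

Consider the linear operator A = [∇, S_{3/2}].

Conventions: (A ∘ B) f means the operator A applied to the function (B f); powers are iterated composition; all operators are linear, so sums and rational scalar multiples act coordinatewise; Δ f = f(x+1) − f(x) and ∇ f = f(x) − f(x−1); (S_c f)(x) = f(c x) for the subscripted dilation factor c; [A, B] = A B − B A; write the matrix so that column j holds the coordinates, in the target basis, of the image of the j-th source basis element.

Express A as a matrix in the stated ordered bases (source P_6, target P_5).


image of 1: 0
image of x: 1/2
image of x^2: (3/2)x - 5/4
image of x^3: (27/8)x^2 - (45/8)x + 19/8
image of x^4: (27/4)x^3 - (135/8)x^2 + (57/4)x - 65/16
image of x^5: (405/32)x^4 - (675/16)x^3 + (855/16)x^2 - (975/32)x + 211/32
image of x^6: (729/32)x^5 - (6075/64)x^4 + (2565/16)x^3 - (8775/64)x^2 + (1899/32)x - 665/64
each image's coordinates form column j of the matrix

the matrix is [[0, 1/2, -5/4, 19/8, -65/16, 211/32, -665/64]; [0, 0, 3/2, -45/8, 57/4, -975/32, 1899/32]; [0, 0, 0, 27/8, -135/8, 855/16, -8775/64]; [0, 0, 0, 0, 27/4, -675/16, 2565/16]; [0, 0, 0, 0, 0, 405/32, -6075/64]; [0, 0, 0, 0, 0, 0, 729/32]] (rows listed top to bottom)


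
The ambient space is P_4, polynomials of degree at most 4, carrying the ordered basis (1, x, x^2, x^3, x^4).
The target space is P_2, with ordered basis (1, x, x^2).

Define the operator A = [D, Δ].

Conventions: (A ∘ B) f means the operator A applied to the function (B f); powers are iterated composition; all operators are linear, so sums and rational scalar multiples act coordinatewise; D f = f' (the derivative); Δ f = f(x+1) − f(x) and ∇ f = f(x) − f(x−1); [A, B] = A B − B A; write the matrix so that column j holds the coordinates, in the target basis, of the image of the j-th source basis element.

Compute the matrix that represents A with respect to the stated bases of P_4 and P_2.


the matrix is [[0, 0, 0, 0, 0]; [0, 0, 0, 0, 0]; [0, 0, 0, 0, 0]] (rows listed top to bottom)

image of 1: 0
image of x: 0
image of x^2: 0
image of x^3: 0
image of x^4: 0
each image's coordinates form column j of the matrix


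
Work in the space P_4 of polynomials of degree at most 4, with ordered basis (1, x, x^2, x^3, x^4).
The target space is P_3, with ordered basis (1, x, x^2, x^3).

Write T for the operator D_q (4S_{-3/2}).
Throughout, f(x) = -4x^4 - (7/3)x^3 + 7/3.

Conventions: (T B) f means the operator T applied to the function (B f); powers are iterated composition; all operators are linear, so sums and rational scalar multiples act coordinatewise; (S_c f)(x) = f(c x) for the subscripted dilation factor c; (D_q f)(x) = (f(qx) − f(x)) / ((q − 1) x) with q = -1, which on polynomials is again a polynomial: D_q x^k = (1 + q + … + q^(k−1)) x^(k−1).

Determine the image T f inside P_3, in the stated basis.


S_{-3/2} f = -(81/4)x^4 + (63/8)x^3 + 7/3
(4S_{-3/2}) f = -81x^4 + (63/2)x^3 + 28/3
D_q (4S_{-3/2}) f = (63/2)x^2

the image equals g(x) = (63/2)x^2


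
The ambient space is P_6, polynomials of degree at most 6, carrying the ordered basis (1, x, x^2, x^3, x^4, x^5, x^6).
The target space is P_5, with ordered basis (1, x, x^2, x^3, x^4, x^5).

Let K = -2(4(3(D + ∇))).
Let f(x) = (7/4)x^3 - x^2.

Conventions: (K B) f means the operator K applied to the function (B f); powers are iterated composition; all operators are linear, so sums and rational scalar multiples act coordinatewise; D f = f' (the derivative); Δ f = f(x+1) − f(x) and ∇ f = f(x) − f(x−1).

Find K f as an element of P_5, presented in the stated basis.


the result is g(x) = -252x^2 + 222x - 66

D f = (21/4)x^2 - 2x
∇ f = (21/4)x^2 - (29/4)x + 11/4
(D + ∇) f = (21/2)x^2 - (37/4)x + 11/4
(3(D + ∇)) f = (63/2)x^2 - (111/4)x + 33/4
(4(3(D + ∇))) f = 126x^2 - 111x + 33
(-2(4(3(D + ∇)))) f = -252x^2 + 222x - 66


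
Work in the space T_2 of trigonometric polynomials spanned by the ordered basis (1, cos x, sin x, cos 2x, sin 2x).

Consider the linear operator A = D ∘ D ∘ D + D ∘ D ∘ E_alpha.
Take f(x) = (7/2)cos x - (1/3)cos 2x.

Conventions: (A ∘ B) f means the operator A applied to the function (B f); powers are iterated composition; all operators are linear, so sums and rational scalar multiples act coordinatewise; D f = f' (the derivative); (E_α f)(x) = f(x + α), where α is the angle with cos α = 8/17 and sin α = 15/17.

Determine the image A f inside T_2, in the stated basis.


the image equals g(x) = -(28/17)cos x + (112/17)sin x - (644/867)cos 2x - (3272/867)sin 2x

D f = -(7/2)sin x + (2/3)sin 2x
D D f = -(7/2)cos x + (4/3)cos 2x
D D D f = (7/2)sin x - (8/3)sin 2x
E_alpha f = (28/17)cos x - (105/34)sin x + (161/867)cos 2x + (80/289)sin 2x
D E_alpha f = -(105/34)cos x - (28/17)sin x + (160/289)cos 2x - (322/867)sin 2x
D D E_alpha f = -(28/17)cos x + (105/34)sin x - (644/867)cos 2x - (320/289)sin 2x
(D ∘ D ∘ D + D ∘ D ∘ E_alpha) f = -(28/17)cos x + (112/17)sin x - (644/867)cos 2x - (3272/867)sin 2x


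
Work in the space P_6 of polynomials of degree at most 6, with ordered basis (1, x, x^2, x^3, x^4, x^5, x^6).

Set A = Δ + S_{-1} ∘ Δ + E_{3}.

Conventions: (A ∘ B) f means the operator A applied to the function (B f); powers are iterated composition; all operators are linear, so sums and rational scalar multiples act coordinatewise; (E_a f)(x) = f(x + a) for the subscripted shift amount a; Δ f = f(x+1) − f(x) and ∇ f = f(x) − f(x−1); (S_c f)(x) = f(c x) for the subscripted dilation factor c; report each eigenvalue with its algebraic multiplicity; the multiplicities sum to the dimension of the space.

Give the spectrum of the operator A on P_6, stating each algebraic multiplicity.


image of 1: 1
image of x: x + 5
image of x^2: x^2 + 6x + 11
image of x^3: x^3 + 15x^2 + 27x + 29
image of x^4: x^4 + 12x^3 + 66x^2 + 108x + 83
image of x^5: x^5 + 25x^4 + 90x^3 + 290x^2 + 405x + 245
image of x^6: x^6 + 18x^5 + 165x^4 + 540x^3 + 1245x^2 + 1458x + 731
the matrix is upper triangular; its diagonal is (1, 1, 1, 1, 1, 1, 1)
for a triangular matrix the eigenvalues are the diagonal entries, with algebraic multiplicity their repetition count

λ = 1 (multiplicity 7)


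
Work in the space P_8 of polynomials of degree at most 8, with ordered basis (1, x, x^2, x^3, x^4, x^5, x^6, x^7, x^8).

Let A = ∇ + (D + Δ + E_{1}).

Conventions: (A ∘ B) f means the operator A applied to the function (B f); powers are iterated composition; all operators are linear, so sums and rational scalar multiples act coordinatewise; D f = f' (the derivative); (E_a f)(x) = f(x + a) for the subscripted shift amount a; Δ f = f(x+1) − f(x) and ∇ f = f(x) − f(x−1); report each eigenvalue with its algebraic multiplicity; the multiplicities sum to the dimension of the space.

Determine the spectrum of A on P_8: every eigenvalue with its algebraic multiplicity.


image of 1: 1
image of x: x + 4
image of x^2: x^2 + 8x + 1
image of x^3: x^3 + 12x^2 + 3x + 3
image of x^4: x^4 + 16x^3 + 6x^2 + 12x + 1
image of x^5: x^5 + 20x^4 + 10x^3 + 30x^2 + 5x + 3
image of x^6: x^6 + 24x^5 + 15x^4 + 60x^3 + 15x^2 + 18x + 1
image of x^7: x^7 + 28x^6 + 21x^5 + 105x^4 + 35x^3 + 63x^2 + 7x + 3
image of x^8: x^8 + 32x^7 + 28x^6 + 168x^5 + 70x^4 + 168x^3 + 28x^2 + 24x + 1
the matrix is upper triangular; its diagonal is (1, 1, 1, 1, 1, 1, 1, 1, 1)
for a triangular matrix the eigenvalues are the diagonal entries, with algebraic multiplicity their repetition count

λ = 1 (multiplicity 9)


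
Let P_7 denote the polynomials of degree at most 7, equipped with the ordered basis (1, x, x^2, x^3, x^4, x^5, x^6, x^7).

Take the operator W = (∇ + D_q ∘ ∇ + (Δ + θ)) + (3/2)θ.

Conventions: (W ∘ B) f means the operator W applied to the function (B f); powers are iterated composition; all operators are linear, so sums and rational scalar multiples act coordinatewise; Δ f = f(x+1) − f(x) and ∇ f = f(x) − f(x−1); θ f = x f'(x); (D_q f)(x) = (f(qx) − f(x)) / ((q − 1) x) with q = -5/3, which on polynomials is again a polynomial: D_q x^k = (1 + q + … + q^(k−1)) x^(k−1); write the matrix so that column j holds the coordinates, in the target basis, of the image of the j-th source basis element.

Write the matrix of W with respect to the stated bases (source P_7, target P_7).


the matrix is [[0, 2, 2, -1, 4, -3, 6, -5]; [0, 5/2, 4, -2, 12, -20/3, 22, -14]; [0, 0, 5, 6, 76/9, -10/9, 380/9, -287/9]; [0, 0, 0, 15/2, 8, -340/27, 700/9, -2380/27]; [0, 0, 0, 0, 10, 10, 842/27, -1057/27]; [0, 0, 0, 0, 0, 25/2, 12, -13034/243]; [0, 0, 0, 0, 0, 0, 15, 14]; [0, 0, 0, 0, 0, 0, 0, 35/2]] (rows listed top to bottom)

image of 1: 0
image of x: (5/2)x + 2
image of x^2: 5x^2 + 4x + 2
image of x^3: (15/2)x^3 + 6x^2 - 2x - 1
image of x^4: 10x^4 + 8x^3 + (76/9)x^2 + 12x + 4
image of x^5: (25/2)x^5 + 10x^4 - (340/27)x^3 - (10/9)x^2 - (20/3)x - 3
image of x^6: 15x^6 + 12x^5 + (842/27)x^4 + (700/9)x^3 + (380/9)x^2 + 22x + 6
image of x^7: (35/2)x^7 + 14x^6 - (13034/243)x^5 - (1057/27)x^4 - (2380/27)x^3 - (287/9)x^2 - 14x - 5
each image's coordinates form column j of the matrix


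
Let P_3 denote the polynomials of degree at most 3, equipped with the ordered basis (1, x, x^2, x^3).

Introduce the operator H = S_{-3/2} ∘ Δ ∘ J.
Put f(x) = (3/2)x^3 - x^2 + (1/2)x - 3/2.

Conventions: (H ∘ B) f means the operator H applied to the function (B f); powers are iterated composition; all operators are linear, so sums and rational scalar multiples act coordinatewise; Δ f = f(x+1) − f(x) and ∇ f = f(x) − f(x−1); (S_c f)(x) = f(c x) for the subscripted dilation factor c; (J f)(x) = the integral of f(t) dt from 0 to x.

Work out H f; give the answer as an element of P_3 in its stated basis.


J f = (3/8)x^4 - (1/3)x^3 + (1/4)x^2 - (3/2)x
Δ J f = (3/2)x^3 + (5/4)x^2 + x - 29/24
S_{-3/2} Δ J f = -(81/16)x^3 + (45/16)x^2 - (3/2)x - 29/24

g(x) = -(81/16)x^3 + (45/16)x^2 - (3/2)x - 29/24


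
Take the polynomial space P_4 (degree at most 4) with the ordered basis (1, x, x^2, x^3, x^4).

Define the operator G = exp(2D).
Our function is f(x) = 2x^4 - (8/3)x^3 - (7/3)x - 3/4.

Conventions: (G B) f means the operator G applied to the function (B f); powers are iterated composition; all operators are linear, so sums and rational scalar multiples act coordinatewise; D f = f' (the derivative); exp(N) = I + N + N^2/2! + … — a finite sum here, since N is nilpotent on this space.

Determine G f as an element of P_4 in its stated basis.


the image equals g(x) = 2x^4 + (40/3)x^3 + 32x^2 + (89/3)x + 21/4

order-1 term: 16x^3 - 16x^2 - 14/3
order-2 term: 48x^2 - 32x
order-3 term: 64x - 64/3
order-4 term: 32
the series for exp(2D) f terminates at order 4
exp(2D) f = 2x^4 + (40/3)x^3 + 32x^2 + (89/3)x + 21/4


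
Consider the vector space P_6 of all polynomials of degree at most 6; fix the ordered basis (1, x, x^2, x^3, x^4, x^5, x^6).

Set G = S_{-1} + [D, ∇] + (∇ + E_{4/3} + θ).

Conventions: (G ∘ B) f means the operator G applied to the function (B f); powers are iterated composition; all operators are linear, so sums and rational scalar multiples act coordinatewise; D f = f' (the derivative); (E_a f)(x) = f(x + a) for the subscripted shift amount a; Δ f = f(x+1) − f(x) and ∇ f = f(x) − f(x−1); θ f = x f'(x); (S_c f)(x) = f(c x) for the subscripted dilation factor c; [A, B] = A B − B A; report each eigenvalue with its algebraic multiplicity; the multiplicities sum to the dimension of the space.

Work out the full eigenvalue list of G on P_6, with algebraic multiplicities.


image of 1: 2
image of x: x + 7/3
image of x^2: 4x^2 + (14/3)x + 7/9
image of x^3: 3x^3 + 7x^2 + (7/3)x + 91/27
image of x^4: 6x^4 + (28/3)x^3 + (14/3)x^2 + (364/27)x + 175/81
image of x^5: 5x^5 + (35/3)x^4 + (70/9)x^3 + (910/27)x^2 + (875/81)x + 1267/243
image of x^6: 8x^6 + 14x^5 + (35/3)x^4 + (1820/27)x^3 + (875/27)x^2 + (2534/81)x + 3367/729
the matrix is upper triangular; its diagonal is (2, 1, 4, 3, 6, 5, 8)
for a triangular matrix the eigenvalues are the diagonal entries, with algebraic multiplicity their repetition count

λ = 1 (multiplicity 1), λ = 2 (multiplicity 1), λ = 3 (multiplicity 1), λ = 4 (multiplicity 1), λ = 5 (multiplicity 1), λ = 6 (multiplicity 1), λ = 8 (multiplicity 1)
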